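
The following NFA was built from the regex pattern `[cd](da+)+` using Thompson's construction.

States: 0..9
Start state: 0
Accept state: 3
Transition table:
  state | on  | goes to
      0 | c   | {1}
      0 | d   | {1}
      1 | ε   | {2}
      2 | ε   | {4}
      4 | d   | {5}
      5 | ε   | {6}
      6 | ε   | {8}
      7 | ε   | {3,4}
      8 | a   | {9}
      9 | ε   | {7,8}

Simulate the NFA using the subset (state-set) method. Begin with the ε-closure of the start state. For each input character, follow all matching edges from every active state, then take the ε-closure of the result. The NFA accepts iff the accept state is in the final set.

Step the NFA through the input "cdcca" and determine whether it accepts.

Answer: REJECT

Derivation:
start: ε-closure({0}) = {0}
'c' @ 1: {1,2,4}
'd' @ 2: {5,6,8}
'c' @ 3: {}  — no active states
rest 'ca' ignored (set empty)
final: {}; accept 3 not in set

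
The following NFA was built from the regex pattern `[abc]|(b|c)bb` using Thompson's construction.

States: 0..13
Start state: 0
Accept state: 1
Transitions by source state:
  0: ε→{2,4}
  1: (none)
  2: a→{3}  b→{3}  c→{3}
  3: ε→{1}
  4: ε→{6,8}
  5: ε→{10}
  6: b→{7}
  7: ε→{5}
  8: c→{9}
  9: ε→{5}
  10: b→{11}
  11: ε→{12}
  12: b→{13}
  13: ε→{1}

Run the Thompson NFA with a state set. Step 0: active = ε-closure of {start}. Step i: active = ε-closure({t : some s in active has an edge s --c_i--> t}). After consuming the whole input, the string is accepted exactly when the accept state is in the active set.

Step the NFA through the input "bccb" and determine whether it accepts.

initial (ε-close {0}): {0,2,4,6,8}
'b' @ 1: {1,3,5,7,10}  ✓accept
'c' @ 2: {}  — state set empty
rest 'cb' ignored (set empty)
final: {}; accept 1 not in set

Answer: REJECT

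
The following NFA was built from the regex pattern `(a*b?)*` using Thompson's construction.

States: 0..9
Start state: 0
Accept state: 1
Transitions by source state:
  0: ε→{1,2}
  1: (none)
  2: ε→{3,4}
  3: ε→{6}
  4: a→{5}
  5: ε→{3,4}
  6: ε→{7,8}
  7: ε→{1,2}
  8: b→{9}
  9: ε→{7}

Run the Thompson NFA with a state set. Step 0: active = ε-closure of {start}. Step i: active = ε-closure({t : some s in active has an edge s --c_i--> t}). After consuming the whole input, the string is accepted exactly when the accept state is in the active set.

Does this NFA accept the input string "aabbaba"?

Answer: ACCEPT

Trace:
start: ε-closure({0}) = {0,1,2,3,4,6,7,8}
'a' @ 1: {1,2,3,4,5,6,7,8}  [accepting]
'a' @ 2: {1,2,3,4,5,6,7,8}  [accepting]
'b' @ 3: {1,2,3,4,6,7,8,9}  [accepting]
'b' @ 4: {1,2,3,4,6,7,8,9}  [accepting]
'a' @ 5: {1,2,3,4,5,6,7,8}  [accepting]
'b' @ 6: {1,2,3,4,6,7,8,9}  [accepting]
'a' @ 7: {1,2,3,4,5,6,7,8}  [accepting]
final: {1,2,3,4,5,6,7,8}; accept 1 in set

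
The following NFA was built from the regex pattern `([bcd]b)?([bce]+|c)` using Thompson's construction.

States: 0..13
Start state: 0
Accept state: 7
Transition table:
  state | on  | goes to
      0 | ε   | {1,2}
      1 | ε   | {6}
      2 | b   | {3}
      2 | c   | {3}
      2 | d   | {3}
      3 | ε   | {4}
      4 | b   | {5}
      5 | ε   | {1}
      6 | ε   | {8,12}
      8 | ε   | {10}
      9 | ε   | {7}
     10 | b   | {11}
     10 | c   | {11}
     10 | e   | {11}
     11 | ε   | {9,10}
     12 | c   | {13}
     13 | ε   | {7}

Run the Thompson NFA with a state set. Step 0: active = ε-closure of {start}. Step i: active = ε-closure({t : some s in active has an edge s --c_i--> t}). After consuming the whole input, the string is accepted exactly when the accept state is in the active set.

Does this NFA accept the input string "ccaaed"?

initial (ε-close {0}): {0,1,2,6,8,10,12}
'c' @ 1: {3,4,7,9,10,11,13}  [accepting]
'c' @ 2: {7,9,10,11}  [accepting]
'a' @ 3: {}  — no active states
rest 'aed' ignored (set empty)
final: {}; accept 7 not in set

Answer: REJECT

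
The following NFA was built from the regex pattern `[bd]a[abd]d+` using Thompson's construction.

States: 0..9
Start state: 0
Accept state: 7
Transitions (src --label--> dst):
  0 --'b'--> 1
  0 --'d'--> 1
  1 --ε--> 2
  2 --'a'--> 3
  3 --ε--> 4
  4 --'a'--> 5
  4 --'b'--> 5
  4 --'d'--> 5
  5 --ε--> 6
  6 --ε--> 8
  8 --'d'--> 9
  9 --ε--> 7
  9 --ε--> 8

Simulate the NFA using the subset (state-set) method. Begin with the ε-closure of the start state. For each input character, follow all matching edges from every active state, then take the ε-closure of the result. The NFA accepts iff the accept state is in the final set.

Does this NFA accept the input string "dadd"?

initial (ε-close {0}): {0}
'd' @ 1: {1,2}
'a' @ 2: {3,4}
'd' @ 3: {5,6,8}
'd' @ 4: {7,8,9}  [accepting]
final: {7,8,9}; accept 7 in set

Answer: ACCEPT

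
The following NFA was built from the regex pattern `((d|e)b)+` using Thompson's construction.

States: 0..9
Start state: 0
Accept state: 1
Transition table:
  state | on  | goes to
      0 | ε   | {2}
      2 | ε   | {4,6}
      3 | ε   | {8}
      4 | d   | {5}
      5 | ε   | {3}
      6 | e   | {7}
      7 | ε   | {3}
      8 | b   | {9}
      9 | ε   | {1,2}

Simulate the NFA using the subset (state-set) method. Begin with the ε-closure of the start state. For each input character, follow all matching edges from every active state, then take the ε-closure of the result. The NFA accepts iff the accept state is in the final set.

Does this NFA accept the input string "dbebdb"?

Answer: ACCEPT

Derivation:
initial (ε-close {0}): {0,2,4,6}
'd' @ 1: {3,5,8}
'b' @ 2: {1,2,4,6,9}  [accepting]
'e' @ 3: {3,7,8}
'b' @ 4: {1,2,4,6,9}  [accepting]
'd' @ 5: {3,5,8}
'b' @ 6: {1,2,4,6,9}  [accepting]
end set {1,2,4,6,9} — state 1 in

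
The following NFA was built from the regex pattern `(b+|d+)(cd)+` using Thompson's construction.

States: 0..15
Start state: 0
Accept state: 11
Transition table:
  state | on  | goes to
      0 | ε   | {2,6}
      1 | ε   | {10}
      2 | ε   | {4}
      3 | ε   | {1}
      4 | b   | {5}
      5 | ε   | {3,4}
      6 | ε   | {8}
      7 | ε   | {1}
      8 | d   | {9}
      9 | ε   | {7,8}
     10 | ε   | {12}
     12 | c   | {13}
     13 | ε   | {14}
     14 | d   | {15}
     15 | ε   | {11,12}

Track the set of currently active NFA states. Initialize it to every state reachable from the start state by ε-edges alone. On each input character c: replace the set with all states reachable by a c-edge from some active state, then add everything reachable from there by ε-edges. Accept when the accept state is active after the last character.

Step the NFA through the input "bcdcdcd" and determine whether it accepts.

start: ε-closure({0}) = {0,2,4,6,8}
'b' @ 1: {1,3,4,5,10,12}
'c' @ 2: {13,14}
'd' @ 3: {11,12,15}  [accepting]
'c' @ 4: {13,14}
'd' @ 5: {11,12,15}  [accepting]
'c' @ 6: {13,14}
'd' @ 7: {11,12,15}  [accepting]
end set {11,12,15} — state 11 in

Answer: ACCEPT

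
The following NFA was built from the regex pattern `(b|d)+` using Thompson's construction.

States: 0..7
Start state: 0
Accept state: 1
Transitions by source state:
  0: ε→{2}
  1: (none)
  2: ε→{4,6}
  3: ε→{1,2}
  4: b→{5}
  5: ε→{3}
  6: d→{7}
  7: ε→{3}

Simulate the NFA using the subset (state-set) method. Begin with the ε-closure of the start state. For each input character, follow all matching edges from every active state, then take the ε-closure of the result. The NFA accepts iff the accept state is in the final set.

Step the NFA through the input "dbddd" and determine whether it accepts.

Answer: ACCEPT

Steps:
S₀ = ε-closure({0}) = {0,2,4,6}
'd' @ 1: {1,2,3,4,6,7}  [accepting]
'b' @ 2: {1,2,3,4,5,6}  [accepting]
'd' @ 3: {1,2,3,4,6,7}  [accepting]
'd' @ 4: {1,2,3,4,6,7}  [accepting]
'd' @ 5: {1,2,3,4,6,7}  [accepting]
after full input: {1,2,3,4,6,7}  (accept=1 in)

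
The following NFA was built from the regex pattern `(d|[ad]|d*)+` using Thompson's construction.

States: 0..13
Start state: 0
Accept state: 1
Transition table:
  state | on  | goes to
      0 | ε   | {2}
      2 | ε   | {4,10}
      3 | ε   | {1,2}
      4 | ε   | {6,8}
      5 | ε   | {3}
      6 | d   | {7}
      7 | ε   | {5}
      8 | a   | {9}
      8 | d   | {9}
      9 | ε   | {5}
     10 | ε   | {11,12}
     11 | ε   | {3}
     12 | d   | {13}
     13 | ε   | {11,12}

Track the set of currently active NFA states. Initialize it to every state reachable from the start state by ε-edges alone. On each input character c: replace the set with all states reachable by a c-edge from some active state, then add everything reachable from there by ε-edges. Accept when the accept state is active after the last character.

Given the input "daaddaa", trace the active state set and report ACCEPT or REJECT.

S₀ = ε-closure({0}) = {0,1,2,3,4,6,8,10,11,12}
'd' @ 1: {1,2,3,4,5,6,7,8,9,10,11,12,13}  (accept∈set)
'a' @ 2: {1,2,3,4,5,6,8,9,10,11,12}  (accept∈set)
'a' @ 3: {1,2,3,4,5,6,8,9,10,11,12}  (accept∈set)
'd' @ 4: {1,2,3,4,5,6,7,8,9,10,11,12,13}  (accept∈set)
'd' @ 5: {1,2,3,4,5,6,7,8,9,10,11,12,13}  (accept∈set)
'a' @ 6: {1,2,3,4,5,6,8,9,10,11,12}  (accept∈set)
'a' @ 7: {1,2,3,4,5,6,8,9,10,11,12}  (accept∈set)
final: {1,2,3,4,5,6,8,9,10,11,12}; accept 1 in set

Answer: ACCEPT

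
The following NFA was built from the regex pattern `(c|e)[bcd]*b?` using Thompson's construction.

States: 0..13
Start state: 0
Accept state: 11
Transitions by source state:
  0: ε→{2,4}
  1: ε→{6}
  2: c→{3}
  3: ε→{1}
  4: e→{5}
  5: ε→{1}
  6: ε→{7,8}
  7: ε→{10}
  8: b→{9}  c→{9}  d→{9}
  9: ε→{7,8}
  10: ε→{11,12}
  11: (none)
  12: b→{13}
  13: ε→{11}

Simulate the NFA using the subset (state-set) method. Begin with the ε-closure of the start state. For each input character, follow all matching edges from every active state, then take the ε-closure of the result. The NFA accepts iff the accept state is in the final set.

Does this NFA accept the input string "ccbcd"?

Answer: ACCEPT

Steps:
initial (ε-close {0}): {0,2,4}
'c' @ 1: {1,3,6,7,8,10,11,12}  ✓accept
'c' @ 2: {7,8,9,10,11,12}  ✓accept
'b' @ 3: {7,8,9,10,11,12,13}  ✓accept
'c' @ 4: {7,8,9,10,11,12}  ✓accept
'd' @ 5: {7,8,9,10,11,12}  ✓accept
end set {7,8,9,10,11,12} — state 11 in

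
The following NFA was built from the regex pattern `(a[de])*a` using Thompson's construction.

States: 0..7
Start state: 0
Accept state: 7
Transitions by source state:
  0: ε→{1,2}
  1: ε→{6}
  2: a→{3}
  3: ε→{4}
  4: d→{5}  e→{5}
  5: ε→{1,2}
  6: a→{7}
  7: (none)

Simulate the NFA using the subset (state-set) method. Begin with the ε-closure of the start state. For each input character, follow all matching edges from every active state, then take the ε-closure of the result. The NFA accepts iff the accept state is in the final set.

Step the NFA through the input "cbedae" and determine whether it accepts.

S₀ = ε-closure({0}) = {0,1,2,6}
'c' @ 1: {}  — state set empty
rest 'bedae' ignored (set empty)
end set {} — state 7 not in

Answer: REJECT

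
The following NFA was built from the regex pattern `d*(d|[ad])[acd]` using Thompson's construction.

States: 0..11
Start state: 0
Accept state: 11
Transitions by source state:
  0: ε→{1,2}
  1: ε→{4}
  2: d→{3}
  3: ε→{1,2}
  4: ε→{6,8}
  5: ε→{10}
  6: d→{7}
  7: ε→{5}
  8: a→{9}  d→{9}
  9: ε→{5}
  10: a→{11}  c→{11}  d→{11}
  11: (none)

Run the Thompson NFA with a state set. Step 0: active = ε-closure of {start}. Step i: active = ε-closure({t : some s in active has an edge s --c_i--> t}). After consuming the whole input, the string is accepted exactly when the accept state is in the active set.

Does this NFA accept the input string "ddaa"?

Answer: ACCEPT

Derivation:
initial (ε-close {0}): {0,1,2,4,6,8}
'd' @ 1: {1,2,3,4,5,6,7,8,9,10}
'd' @ 2: {1,2,3,4,5,6,7,8,9,10,11}  ✓accept
'a' @ 3: {5,9,10,11}  ✓accept
'a' @ 4: {11}  ✓accept
end set {11} — state 11 in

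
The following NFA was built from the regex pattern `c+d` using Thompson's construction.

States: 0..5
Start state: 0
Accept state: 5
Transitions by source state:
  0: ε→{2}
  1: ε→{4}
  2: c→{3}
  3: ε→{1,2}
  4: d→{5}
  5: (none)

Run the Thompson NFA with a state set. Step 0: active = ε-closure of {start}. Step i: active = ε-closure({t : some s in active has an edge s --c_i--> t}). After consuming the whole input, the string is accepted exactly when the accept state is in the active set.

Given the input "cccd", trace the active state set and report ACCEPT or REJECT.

Answer: ACCEPT

Trace:
S₀ = ε-closure({0}) = {0,2}
'c' @ 1: {1,2,3,4}
'c' @ 2: {1,2,3,4}
'c' @ 3: {1,2,3,4}
'd' @ 4: {5}  (accept∈set)
final: {5}; accept 5 in set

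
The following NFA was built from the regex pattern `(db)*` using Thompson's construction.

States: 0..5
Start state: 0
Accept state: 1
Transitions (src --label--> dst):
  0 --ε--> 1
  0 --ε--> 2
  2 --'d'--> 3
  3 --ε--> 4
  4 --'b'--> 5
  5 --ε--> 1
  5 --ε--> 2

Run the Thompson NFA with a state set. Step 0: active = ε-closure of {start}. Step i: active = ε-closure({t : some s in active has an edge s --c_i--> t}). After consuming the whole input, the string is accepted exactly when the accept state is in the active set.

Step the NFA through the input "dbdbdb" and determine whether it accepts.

Answer: ACCEPT

Derivation:
start: ε-closure({0}) = {0,1,2}
'd' @ 1: {3,4}
'b' @ 2: {1,2,5}  ✓accept
'd' @ 3: {3,4}
'b' @ 4: {1,2,5}  ✓accept
'd' @ 5: {3,4}
'b' @ 6: {1,2,5}  ✓accept
end set {1,2,5} — state 1 in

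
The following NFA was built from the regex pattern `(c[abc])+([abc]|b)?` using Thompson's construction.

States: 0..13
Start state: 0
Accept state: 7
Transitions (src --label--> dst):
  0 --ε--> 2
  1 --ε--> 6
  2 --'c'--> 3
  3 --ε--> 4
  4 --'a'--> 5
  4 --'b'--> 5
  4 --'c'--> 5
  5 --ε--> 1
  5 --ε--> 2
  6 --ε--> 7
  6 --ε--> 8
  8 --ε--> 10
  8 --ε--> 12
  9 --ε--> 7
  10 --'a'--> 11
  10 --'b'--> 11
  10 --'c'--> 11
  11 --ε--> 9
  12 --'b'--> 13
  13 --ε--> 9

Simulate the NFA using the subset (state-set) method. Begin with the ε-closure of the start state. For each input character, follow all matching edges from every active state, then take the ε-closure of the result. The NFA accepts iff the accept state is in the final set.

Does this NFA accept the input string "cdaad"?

Answer: REJECT

Derivation:
start: ε-closure({0}) = {0,2}
'c' @ 1: {3,4}
'd' @ 2: {}  — state set empty
rest 'aad' ignored (set empty)
final: {}; accept 7 not in set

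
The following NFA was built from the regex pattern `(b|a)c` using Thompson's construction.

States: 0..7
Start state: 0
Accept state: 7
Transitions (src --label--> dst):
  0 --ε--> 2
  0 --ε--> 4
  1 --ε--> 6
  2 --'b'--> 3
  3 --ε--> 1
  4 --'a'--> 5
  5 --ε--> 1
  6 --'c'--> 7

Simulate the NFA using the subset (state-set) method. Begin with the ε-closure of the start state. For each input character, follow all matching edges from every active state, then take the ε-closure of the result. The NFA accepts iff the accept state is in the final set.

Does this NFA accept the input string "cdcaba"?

Answer: REJECT

Trace:
start: ε-closure({0}) = {0,2,4}
'c' @ 1: {}  — no active states
rest 'dcaba' ignored (set empty)
end set {} — state 7 not in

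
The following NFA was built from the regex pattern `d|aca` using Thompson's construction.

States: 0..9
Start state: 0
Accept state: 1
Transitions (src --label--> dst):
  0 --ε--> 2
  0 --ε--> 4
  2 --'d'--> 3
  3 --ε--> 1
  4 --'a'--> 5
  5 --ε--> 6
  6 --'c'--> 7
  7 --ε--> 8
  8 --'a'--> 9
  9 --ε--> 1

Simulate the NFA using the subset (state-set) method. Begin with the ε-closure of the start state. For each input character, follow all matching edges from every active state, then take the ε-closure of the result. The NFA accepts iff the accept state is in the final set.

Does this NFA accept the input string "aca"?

initial (ε-close {0}): {0,2,4}
'a' @ 1: {5,6}
'c' @ 2: {7,8}
'a' @ 3: {1,9}  (accept∈set)
after full input: {1,9}  (accept=1 in)

Answer: ACCEPT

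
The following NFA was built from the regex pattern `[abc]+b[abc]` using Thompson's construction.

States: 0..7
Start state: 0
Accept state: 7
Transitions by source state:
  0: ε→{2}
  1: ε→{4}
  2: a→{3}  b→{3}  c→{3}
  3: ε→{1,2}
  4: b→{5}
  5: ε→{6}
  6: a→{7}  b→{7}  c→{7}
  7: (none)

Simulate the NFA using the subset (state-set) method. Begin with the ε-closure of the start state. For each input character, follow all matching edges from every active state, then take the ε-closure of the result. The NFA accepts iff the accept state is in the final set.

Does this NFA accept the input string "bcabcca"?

Answer: REJECT

Steps:
S₀ = ε-closure({0}) = {0,2}
'b' @ 1: {1,2,3,4}
'c' @ 2: {1,2,3,4}
'a' @ 3: {1,2,3,4}
'b' @ 4: {1,2,3,4,5,6}
'c' @ 5: {1,2,3,4,7}  [accepting]
'c' @ 6: {1,2,3,4}
'a' @ 7: {1,2,3,4}
after full input: {1,2,3,4}  (accept=7 not in)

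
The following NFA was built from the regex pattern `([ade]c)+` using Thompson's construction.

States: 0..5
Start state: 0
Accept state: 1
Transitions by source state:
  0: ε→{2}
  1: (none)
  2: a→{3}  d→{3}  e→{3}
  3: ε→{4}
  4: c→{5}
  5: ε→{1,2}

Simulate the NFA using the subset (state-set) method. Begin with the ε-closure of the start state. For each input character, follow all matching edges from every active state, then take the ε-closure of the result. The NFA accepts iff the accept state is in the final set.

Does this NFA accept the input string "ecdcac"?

Answer: ACCEPT

Derivation:
initial (ε-close {0}): {0,2}
'e' @ 1: {3,4}
'c' @ 2: {1,2,5}  (accept∈set)
'd' @ 3: {3,4}
'c' @ 4: {1,2,5}  (accept∈set)
'a' @ 5: {3,4}
'c' @ 6: {1,2,5}  (accept∈set)
end set {1,2,5} — state 1 in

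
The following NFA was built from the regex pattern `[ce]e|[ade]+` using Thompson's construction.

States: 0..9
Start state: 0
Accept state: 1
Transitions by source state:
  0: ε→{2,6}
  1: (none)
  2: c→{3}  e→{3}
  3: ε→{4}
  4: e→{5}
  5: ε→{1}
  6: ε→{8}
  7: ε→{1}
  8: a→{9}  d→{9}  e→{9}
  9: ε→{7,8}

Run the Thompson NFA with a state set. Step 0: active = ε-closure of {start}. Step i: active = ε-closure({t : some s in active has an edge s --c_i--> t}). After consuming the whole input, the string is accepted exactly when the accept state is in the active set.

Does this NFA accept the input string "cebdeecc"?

S₀ = ε-closure({0}) = {0,2,6,8}
'c' @ 1: {3,4}
'e' @ 2: {1,5}  (accept∈set)
'b' @ 3: {}  — dead — no transitions
rest 'deecc' ignored (set empty)
end set {} — state 1 not in

Answer: REJECT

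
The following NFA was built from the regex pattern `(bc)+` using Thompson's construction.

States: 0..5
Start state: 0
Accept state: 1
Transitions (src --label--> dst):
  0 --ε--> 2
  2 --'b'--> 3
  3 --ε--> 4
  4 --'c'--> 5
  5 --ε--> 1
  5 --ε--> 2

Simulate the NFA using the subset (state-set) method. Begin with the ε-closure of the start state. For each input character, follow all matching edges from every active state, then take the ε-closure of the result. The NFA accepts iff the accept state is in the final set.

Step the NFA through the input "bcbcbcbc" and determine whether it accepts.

Answer: ACCEPT

Trace:
start: ε-closure({0}) = {0,2}
'b' @ 1: {3,4}
'c' @ 2: {1,2,5}  (accept∈set)
'b' @ 3: {3,4}
'c' @ 4: {1,2,5}  (accept∈set)
'b' @ 5: {3,4}
'c' @ 6: {1,2,5}  (accept∈set)
'b' @ 7: {3,4}
'c' @ 8: {1,2,5}  (accept∈set)
final: {1,2,5}; accept 1 in set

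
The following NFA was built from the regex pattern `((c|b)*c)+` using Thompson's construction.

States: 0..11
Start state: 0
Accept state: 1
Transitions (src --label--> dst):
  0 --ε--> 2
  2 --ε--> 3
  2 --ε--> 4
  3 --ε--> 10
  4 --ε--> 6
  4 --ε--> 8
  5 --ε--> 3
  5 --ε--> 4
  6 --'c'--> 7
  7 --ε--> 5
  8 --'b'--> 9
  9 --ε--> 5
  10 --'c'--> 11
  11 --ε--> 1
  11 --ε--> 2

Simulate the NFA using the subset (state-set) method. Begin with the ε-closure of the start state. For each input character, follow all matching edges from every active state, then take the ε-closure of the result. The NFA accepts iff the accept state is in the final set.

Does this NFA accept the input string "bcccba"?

Answer: REJECT

Trace:
start: ε-closure({0}) = {0,2,3,4,6,8,10}
'b' @ 1: {3,4,5,6,8,9,10}
'c' @ 2: {1,2,3,4,5,6,7,8,10,11}  [accepting]
'c' @ 3: {1,2,3,4,5,6,7,8,10,11}  [accepting]
'c' @ 4: {1,2,3,4,5,6,7,8,10,11}  [accepting]
'b' @ 5: {3,4,5,6,8,9,10}
'a' @ 6: {}  — no active states
end set {} — state 1 not in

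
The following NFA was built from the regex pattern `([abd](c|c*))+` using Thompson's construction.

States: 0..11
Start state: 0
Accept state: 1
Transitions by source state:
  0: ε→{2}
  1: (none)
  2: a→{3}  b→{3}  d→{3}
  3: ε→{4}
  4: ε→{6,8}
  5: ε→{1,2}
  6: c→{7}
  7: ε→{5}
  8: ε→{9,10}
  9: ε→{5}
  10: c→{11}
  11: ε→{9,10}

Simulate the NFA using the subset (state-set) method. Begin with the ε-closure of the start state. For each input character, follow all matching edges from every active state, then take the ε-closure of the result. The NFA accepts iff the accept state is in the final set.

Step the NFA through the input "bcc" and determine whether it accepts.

S₀ = ε-closure({0}) = {0,2}
'b' @ 1: {1,2,3,4,5,6,8,9,10}  [accepting]
'c' @ 2: {1,2,5,7,9,10,11}  [accepting]
'c' @ 3: {1,2,5,9,10,11}  [accepting]
final: {1,2,5,9,10,11}; accept 1 in set

Answer: ACCEPT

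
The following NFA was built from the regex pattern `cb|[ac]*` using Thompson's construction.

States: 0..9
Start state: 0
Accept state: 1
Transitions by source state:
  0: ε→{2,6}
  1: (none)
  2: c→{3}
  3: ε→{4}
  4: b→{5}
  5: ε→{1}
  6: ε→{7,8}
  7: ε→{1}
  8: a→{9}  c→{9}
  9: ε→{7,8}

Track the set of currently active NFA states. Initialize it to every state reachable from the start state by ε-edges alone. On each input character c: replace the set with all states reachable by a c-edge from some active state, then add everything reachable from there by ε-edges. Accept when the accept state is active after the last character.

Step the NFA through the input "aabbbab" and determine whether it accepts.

initial (ε-close {0}): {0,1,2,6,7,8}
'a' @ 1: {1,7,8,9}  (accept∈set)
'a' @ 2: {1,7,8,9}  (accept∈set)
'b' @ 3: {}  — no active states
rest 'bbab' ignored (set empty)
end set {} — state 1 not in

Answer: REJECT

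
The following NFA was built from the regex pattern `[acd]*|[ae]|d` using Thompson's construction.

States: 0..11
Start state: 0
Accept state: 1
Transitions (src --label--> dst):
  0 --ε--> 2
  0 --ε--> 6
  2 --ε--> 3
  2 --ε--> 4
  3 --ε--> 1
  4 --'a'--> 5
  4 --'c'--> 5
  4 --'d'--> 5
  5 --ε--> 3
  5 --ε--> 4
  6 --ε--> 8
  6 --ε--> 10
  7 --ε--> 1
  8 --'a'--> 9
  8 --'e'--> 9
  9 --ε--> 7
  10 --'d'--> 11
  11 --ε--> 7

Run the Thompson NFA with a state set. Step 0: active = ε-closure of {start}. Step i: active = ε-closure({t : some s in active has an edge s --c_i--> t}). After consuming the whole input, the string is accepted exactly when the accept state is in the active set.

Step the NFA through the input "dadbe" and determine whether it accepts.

initial (ε-close {0}): {0,1,2,3,4,6,8,10}
'd' @ 1: {1,3,4,5,7,11}  ✓accept
'a' @ 2: {1,3,4,5}  ✓accept
'd' @ 3: {1,3,4,5}  ✓accept
'b' @ 4: {}  — state set empty
rest 'e' ignored (set empty)
end set {} — state 1 not in

Answer: REJECT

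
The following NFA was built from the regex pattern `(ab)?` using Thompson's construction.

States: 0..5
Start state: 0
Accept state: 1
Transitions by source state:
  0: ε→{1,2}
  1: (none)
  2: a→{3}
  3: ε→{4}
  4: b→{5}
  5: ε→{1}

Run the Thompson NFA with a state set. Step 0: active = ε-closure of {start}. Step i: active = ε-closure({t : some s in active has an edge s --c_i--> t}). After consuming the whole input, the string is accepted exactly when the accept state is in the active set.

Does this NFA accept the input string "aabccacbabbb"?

start: ε-closure({0}) = {0,1,2}
'a' @ 1: {3,4}
'a' @ 2: {}  — dead — no transitions
rest 'bccacbabbb' ignored (set empty)
final: {}; accept 1 not in set

Answer: REJECT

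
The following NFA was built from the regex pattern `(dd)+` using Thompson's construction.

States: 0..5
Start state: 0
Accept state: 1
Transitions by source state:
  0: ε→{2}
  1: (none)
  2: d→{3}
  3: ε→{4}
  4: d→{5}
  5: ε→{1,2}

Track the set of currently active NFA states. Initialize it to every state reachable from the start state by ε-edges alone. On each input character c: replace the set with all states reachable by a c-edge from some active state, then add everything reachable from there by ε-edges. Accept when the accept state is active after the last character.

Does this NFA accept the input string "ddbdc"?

start: ε-closure({0}) = {0,2}
'd' @ 1: {3,4}
'd' @ 2: {1,2,5}  [accepting]
'b' @ 3: {}  — state set empty
rest 'dc' ignored (set empty)
end set {} — state 1 not in

Answer: REJECT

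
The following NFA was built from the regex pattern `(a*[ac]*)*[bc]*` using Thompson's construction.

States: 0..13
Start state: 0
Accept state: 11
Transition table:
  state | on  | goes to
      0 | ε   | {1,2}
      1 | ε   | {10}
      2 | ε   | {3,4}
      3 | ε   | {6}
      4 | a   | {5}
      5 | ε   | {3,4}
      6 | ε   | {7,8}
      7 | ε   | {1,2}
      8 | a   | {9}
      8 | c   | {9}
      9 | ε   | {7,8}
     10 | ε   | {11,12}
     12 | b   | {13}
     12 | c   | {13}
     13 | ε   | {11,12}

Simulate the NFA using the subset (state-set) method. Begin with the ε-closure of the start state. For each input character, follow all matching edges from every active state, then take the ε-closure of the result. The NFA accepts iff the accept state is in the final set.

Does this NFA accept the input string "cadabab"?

Answer: REJECT

Derivation:
start: ε-closure({0}) = {0,1,2,3,4,6,7,8,10,11,12}
'c' @ 1: {1,2,3,4,6,7,8,9,10,11,12,13}  [accepting]
'a' @ 2: {1,2,3,4,5,6,7,8,9,10,11,12}  [accepting]
'd' @ 3: {}  — no active states
rest 'abab' ignored (set empty)
end set {} — state 11 not in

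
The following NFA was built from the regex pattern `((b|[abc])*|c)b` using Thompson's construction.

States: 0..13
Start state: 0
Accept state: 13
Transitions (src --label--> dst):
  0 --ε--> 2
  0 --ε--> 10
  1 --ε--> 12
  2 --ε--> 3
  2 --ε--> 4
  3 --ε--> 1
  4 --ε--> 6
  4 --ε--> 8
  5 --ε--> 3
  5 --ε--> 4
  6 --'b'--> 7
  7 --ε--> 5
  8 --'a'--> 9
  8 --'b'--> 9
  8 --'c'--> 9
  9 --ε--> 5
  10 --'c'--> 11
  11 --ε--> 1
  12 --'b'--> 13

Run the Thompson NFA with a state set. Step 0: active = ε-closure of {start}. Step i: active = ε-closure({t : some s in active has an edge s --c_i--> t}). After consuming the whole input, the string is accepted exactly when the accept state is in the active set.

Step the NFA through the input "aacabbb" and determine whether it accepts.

initial (ε-close {0}): {0,1,2,3,4,6,8,10,12}
'a' @ 1: {1,3,4,5,6,8,9,12}
'a' @ 2: {1,3,4,5,6,8,9,12}
'c' @ 3: {1,3,4,5,6,8,9,12}
'a' @ 4: {1,3,4,5,6,8,9,12}
'b' @ 5: {1,3,4,5,6,7,8,9,12,13}  [accepting]
'b' @ 6: {1,3,4,5,6,7,8,9,12,13}  [accepting]
'b' @ 7: {1,3,4,5,6,7,8,9,12,13}  [accepting]
end set {1,3,4,5,6,7,8,9,12,13} — state 13 in

Answer: ACCEPT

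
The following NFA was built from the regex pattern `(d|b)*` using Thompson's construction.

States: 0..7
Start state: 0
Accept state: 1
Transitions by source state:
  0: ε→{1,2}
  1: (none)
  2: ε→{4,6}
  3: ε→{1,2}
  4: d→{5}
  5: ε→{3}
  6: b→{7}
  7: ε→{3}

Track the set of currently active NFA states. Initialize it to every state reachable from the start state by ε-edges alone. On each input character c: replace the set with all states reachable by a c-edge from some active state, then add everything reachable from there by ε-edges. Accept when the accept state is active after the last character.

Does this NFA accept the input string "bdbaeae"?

Answer: REJECT

Steps:
initial (ε-close {0}): {0,1,2,4,6}
'b' @ 1: {1,2,3,4,6,7}  ✓accept
'd' @ 2: {1,2,3,4,5,6}  ✓accept
'b' @ 3: {1,2,3,4,6,7}  ✓accept
'a' @ 4: {}  — state set empty
rest 'eae' ignored (set empty)
final: {}; accept 1 not in set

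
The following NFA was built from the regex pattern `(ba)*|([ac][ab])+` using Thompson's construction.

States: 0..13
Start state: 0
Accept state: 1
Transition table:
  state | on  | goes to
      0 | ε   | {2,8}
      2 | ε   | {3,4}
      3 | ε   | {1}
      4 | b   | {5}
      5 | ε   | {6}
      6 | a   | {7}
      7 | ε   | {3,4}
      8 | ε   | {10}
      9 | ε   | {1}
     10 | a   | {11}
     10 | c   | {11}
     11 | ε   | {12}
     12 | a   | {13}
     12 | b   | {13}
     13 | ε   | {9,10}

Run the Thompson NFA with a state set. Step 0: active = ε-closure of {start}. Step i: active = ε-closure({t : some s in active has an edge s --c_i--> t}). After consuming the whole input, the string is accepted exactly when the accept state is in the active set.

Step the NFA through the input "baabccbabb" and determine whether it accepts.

Answer: REJECT

Trace:
start: ε-closure({0}) = {0,1,2,3,4,8,10}
'b' @ 1: {5,6}
'a' @ 2: {1,3,4,7}  ✓accept
'a' @ 3: {}  — no active states
rest 'bccbabb' ignored (set empty)
final: {}; accept 1 not in set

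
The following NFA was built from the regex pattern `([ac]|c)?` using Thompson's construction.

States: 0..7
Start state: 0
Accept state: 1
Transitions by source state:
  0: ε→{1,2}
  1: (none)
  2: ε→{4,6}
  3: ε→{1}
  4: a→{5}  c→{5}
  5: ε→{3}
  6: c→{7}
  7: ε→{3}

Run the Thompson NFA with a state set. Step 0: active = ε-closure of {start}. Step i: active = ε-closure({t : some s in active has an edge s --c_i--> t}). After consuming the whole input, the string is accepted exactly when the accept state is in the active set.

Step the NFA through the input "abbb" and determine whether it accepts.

Answer: REJECT

Derivation:
start: ε-closure({0}) = {0,1,2,4,6}
'a' @ 1: {1,3,5}  (accept∈set)
'b' @ 2: {}  — state set empty
rest 'bb' ignored (set empty)
after full input: {}  (accept=1 not in)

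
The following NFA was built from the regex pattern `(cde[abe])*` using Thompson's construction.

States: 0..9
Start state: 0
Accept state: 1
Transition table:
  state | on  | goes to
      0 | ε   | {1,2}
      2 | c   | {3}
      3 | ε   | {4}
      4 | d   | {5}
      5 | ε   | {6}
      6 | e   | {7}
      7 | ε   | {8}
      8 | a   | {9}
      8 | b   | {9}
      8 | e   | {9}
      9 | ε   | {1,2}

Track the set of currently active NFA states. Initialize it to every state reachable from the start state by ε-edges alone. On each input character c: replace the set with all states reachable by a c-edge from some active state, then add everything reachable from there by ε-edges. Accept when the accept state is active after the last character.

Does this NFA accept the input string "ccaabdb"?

initial (ε-close {0}): {0,1,2}
'c' @ 1: {3,4}
'c' @ 2: {}  — no active states
rest 'aabdb' ignored (set empty)
final: {}; accept 1 not in set

Answer: REJECT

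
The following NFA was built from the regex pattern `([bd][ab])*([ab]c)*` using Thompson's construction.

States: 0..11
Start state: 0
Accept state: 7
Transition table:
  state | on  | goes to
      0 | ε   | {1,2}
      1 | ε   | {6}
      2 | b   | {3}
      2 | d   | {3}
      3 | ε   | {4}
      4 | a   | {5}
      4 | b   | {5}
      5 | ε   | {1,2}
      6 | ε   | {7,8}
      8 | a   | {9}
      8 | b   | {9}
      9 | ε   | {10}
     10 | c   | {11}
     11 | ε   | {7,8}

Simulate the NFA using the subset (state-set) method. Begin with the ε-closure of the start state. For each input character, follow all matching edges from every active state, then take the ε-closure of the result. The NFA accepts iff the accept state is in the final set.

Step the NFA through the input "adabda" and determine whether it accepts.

S₀ = ε-closure({0}) = {0,1,2,6,7,8}
'a' @ 1: {9,10}
'd' @ 2: {}  — no active states
rest 'abda' ignored (set empty)
final: {}; accept 7 not in set

Answer: REJECT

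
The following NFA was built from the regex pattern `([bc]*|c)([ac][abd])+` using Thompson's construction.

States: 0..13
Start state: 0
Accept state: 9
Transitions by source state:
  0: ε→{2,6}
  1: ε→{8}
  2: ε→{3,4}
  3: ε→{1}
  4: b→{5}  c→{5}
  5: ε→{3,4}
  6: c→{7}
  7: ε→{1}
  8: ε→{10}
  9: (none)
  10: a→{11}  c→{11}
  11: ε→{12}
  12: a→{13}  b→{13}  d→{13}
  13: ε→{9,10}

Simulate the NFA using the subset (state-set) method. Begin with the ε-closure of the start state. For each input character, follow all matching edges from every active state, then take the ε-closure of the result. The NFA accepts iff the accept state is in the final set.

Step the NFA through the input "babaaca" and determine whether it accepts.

S₀ = ε-closure({0}) = {0,1,2,3,4,6,8,10}
'b' @ 1: {1,3,4,5,8,10}
'a' @ 2: {11,12}
'b' @ 3: {9,10,13}  ✓accept
'a' @ 4: {11,12}
'a' @ 5: {9,10,13}  ✓accept
'c' @ 6: {11,12}
'a' @ 7: {9,10,13}  ✓accept
after full input: {9,10,13}  (accept=9 in)

Answer: ACCEPT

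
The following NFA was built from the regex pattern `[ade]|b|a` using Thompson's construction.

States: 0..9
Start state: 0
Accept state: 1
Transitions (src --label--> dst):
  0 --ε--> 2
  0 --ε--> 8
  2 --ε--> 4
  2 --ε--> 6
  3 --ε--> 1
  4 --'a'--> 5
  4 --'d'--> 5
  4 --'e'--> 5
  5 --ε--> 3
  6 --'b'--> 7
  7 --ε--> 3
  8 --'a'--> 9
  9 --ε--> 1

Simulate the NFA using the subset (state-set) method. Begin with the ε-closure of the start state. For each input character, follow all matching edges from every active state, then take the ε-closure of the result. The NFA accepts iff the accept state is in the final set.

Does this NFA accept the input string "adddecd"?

initial (ε-close {0}): {0,2,4,6,8}
'a' @ 1: {1,3,5,9}  [accepting]
'd' @ 2: {}  — dead — no transitions
rest 'ddecd' ignored (set empty)
end set {} — state 1 not in

Answer: REJECT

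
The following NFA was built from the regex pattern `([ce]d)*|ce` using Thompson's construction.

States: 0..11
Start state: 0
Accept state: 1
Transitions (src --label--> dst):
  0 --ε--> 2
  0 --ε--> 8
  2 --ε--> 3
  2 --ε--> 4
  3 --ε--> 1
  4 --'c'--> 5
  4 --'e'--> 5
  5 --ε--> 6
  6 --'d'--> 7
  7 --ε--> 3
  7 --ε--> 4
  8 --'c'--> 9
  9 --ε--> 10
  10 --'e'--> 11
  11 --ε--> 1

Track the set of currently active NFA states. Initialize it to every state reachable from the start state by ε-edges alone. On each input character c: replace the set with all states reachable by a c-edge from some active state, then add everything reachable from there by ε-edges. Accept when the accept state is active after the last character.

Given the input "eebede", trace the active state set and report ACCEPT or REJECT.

Answer: REJECT

Steps:
S₀ = ε-closure({0}) = {0,1,2,3,4,8}
'e' @ 1: {5,6}
'e' @ 2: {}  — dead — no transitions
rest 'bede' ignored (set empty)
final: {}; accept 1 not in set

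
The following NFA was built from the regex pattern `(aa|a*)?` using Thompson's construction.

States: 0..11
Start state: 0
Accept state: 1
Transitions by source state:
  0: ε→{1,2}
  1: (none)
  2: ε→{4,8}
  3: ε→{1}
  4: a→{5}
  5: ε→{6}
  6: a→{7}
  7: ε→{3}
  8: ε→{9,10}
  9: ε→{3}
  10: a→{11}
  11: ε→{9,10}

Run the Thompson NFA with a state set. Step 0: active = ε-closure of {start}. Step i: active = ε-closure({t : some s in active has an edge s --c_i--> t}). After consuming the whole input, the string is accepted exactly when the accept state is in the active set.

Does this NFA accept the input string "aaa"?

Answer: ACCEPT

Steps:
S₀ = ε-closure({0}) = {0,1,2,3,4,8,9,10}
'a' @ 1: {1,3,5,6,9,10,11}  ✓accept
'a' @ 2: {1,3,7,9,10,11}  ✓accept
'a' @ 3: {1,3,9,10,11}  ✓accept
after full input: {1,3,9,10,11}  (accept=1 in)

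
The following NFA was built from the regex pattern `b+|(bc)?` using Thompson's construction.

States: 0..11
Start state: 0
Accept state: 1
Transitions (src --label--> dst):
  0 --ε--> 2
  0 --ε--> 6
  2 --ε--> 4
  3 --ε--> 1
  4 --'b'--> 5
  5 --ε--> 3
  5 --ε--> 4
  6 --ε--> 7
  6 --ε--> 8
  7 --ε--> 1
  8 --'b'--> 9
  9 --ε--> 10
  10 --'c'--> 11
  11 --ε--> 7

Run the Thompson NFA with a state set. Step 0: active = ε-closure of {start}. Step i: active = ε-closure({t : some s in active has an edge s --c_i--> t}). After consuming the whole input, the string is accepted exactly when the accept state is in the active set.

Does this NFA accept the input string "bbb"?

Answer: ACCEPT

Derivation:
S₀ = ε-closure({0}) = {0,1,2,4,6,7,8}
'b' @ 1: {1,3,4,5,9,10}  [accepting]
'b' @ 2: {1,3,4,5}  [accepting]
'b' @ 3: {1,3,4,5}  [accepting]
final: {1,3,4,5}; accept 1 in set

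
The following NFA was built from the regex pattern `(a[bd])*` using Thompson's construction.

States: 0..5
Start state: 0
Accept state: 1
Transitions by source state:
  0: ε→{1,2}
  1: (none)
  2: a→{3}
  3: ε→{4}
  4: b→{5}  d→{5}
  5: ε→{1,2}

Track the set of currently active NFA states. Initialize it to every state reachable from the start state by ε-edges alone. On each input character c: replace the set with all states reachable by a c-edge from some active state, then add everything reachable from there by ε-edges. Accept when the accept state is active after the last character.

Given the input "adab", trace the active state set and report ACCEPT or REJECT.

start: ε-closure({0}) = {0,1,2}
'a' @ 1: {3,4}
'd' @ 2: {1,2,5}  [accepting]
'a' @ 3: {3,4}
'b' @ 4: {1,2,5}  [accepting]
after full input: {1,2,5}  (accept=1 in)

Answer: ACCEPT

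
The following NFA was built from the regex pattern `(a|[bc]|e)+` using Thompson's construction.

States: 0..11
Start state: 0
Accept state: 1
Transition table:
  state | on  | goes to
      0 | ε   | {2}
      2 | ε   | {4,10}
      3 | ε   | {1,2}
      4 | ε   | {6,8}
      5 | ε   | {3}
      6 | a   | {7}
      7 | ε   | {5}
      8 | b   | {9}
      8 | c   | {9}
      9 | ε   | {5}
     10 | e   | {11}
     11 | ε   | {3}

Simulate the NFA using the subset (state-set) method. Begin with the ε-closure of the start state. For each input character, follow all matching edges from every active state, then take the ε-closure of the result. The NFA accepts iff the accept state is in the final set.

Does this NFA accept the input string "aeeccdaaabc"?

Answer: REJECT

Steps:
S₀ = ε-closure({0}) = {0,2,4,6,8,10}
'a' @ 1: {1,2,3,4,5,6,7,8,10}  (accept∈set)
'e' @ 2: {1,2,3,4,6,8,10,11}  (accept∈set)
'e' @ 3: {1,2,3,4,6,8,10,11}  (accept∈set)
'c' @ 4: {1,2,3,4,5,6,8,9,10}  (accept∈set)
'c' @ 5: {1,2,3,4,5,6,8,9,10}  (accept∈set)
'd' @ 6: {}  — dead — no transitions
rest 'aaabc' ignored (set empty)
after full input: {}  (accept=1 not in)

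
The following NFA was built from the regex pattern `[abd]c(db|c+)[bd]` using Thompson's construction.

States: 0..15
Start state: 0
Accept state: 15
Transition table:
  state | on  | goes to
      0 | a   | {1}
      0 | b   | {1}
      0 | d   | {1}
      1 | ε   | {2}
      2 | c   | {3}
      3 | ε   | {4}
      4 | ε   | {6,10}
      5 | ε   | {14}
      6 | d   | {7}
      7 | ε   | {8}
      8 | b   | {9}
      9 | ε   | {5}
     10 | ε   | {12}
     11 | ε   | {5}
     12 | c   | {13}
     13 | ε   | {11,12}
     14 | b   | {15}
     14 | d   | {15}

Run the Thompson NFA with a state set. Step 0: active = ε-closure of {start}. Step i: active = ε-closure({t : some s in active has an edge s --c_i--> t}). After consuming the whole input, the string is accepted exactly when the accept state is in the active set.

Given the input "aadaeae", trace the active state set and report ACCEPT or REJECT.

Answer: REJECT

Derivation:
initial (ε-close {0}): {0}
'a' @ 1: {1,2}
'a' @ 2: {}  — state set empty
rest 'daeae' ignored (set empty)
final: {}; accept 15 not in set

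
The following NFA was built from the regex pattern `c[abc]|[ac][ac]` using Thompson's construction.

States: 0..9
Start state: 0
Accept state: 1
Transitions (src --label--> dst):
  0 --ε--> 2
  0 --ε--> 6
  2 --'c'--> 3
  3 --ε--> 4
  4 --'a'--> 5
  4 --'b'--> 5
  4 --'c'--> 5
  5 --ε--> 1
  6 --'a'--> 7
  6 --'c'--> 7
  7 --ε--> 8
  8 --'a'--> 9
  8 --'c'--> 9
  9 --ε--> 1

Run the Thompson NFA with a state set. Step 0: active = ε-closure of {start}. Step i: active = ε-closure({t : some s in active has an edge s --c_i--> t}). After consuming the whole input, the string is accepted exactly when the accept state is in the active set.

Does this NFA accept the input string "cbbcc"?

initial (ε-close {0}): {0,2,6}
'c' @ 1: {3,4,7,8}
'b' @ 2: {1,5}  (accept∈set)
'b' @ 3: {}  — state set empty
rest 'cc' ignored (set empty)
final: {}; accept 1 not in set

Answer: REJECT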